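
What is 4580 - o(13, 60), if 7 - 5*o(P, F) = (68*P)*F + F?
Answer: 75993/5 ≈ 15199.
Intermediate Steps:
o(P, F) = 7/5 - F/5 - 68*F*P/5 (o(P, F) = 7/5 - ((68*P)*F + F)/5 = 7/5 - (68*F*P + F)/5 = 7/5 - (F + 68*F*P)/5 = 7/5 + (-F/5 - 68*F*P/5) = 7/5 - F/5 - 68*F*P/5)
4580 - o(13, 60) = 4580 - (7/5 - 1/5*60 - 68/5*60*13) = 4580 - (7/5 - 12 - 10608) = 4580 - 1*(-53093/5) = 4580 + 53093/5 = 75993/5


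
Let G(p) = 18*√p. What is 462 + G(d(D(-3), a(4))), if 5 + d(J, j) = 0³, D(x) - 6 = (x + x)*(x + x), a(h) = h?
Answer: 462 + 18*I*√5 ≈ 462.0 + 40.249*I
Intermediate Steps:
D(x) = 6 + 4*x² (D(x) = 6 + (x + x)*(x + x) = 6 + (2*x)*(2*x) = 6 + 4*x²)
d(J, j) = -5 (d(J, j) = -5 + 0³ = -5 + 0 = -5)
462 + G(d(D(-3), a(4))) = 462 + 18*√(-5) = 462 + 18*(I*√5) = 462 + 18*I*√5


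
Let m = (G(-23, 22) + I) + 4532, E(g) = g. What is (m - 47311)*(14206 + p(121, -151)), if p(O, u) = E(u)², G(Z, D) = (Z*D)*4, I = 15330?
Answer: -1090707311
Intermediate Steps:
G(Z, D) = 4*D*Z (G(Z, D) = (D*Z)*4 = 4*D*Z)
m = 17838 (m = (4*22*(-23) + 15330) + 4532 = (-2024 + 15330) + 4532 = 13306 + 4532 = 17838)
p(O, u) = u²
(m - 47311)*(14206 + p(121, -151)) = (17838 - 47311)*(14206 + (-151)²) = -29473*(14206 + 22801) = -29473*37007 = -1090707311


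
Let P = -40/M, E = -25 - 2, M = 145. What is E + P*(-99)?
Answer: 9/29 ≈ 0.31034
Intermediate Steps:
E = -27
P = -8/29 (P = -40/145 = -40*1/145 = -8/29 ≈ -0.27586)
E + P*(-99) = -27 - 8/29*(-99) = -27 + 792/29 = 9/29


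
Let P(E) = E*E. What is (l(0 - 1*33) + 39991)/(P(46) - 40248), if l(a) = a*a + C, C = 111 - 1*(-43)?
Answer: -20617/19066 ≈ -1.0813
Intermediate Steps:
C = 154 (C = 111 + 43 = 154)
P(E) = E²
l(a) = 154 + a² (l(a) = a*a + 154 = a² + 154 = 154 + a²)
(l(0 - 1*33) + 39991)/(P(46) - 40248) = ((154 + (0 - 1*33)²) + 39991)/(46² - 40248) = ((154 + (0 - 33)²) + 39991)/(2116 - 40248) = ((154 + (-33)²) + 39991)/(-38132) = ((154 + 1089) + 39991)*(-1/38132) = (1243 + 39991)*(-1/38132) = 41234*(-1/38132) = -20617/19066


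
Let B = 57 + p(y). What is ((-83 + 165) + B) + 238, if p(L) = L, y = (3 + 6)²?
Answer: 458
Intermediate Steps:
y = 81 (y = 9² = 81)
B = 138 (B = 57 + 81 = 138)
((-83 + 165) + B) + 238 = ((-83 + 165) + 138) + 238 = (82 + 138) + 238 = 220 + 238 = 458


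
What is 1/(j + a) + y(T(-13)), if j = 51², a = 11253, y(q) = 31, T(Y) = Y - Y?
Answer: 429475/13854 ≈ 31.000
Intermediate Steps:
T(Y) = 0
j = 2601
1/(j + a) + y(T(-13)) = 1/(2601 + 11253) + 31 = 1/13854 + 31 = 429475/13854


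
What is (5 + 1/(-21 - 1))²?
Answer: 11881/484 ≈ 24.548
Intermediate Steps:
(5 + 1/(-21 - 1))² = (5 + 1/(-22))² = (5 - 1/22)² = (109/22)² = 11881/484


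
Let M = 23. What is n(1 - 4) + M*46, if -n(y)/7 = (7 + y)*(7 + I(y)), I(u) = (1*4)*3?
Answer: 526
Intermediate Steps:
I(u) = 12 (I(u) = 4*3 = 12)
n(y) = -931 - 133*y (n(y) = -7*(7 + y)*(7 + 12) = -7*(7 + y)*19 = -7*(133 + 19*y) = -931 - 133*y)
n(1 - 4) + M*46 = (-931 - 133*(1 - 4)) + 23*46 = (-931 - 133*(-3)) + 1058 = (-931 + 399) + 1058 = -532 + 1058 = 526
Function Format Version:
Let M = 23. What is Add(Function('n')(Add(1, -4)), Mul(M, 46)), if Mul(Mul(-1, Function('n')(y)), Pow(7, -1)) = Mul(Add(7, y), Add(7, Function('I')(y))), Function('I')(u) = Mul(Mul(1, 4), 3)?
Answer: 526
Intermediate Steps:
Function('I')(u) = 12 (Function('I')(u) = Mul(4, 3) = 12)
Function('n')(y) = Add(-931, Mul(-133, y)) (Function('n')(y) = Mul(-7, Mul(Add(7, y), Add(7, 12))) = Mul(-7, Mul(Add(7, y), 19)) = Mul(-7, Add(133, Mul(19, y))) = Add(-931, Mul(-133, y)))
Add(Function('n')(Add(1, -4)), Mul(M, 46)) = Add(Add(-931, Mul(-133, Add(1, -4))), Mul(23, 46)) = Add(Add(-931, Mul(-133, -3)), 1058) = Add(Add(-931, 399), 1058) = Add(-532, 1058) = 526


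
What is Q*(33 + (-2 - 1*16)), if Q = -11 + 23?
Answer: 180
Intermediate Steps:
Q = 12
Q*(33 + (-2 - 1*16)) = 12*(33 + (-2 - 1*16)) = 12*(33 + (-2 - 16)) = 12*(33 - 18) = 12*15 = 180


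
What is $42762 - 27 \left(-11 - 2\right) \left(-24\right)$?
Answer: $34338$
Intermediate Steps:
$42762 - 27 \left(-11 - 2\right) \left(-24\right) = 42762 - 27 \left(-13\right) \left(-24\right) = 42762 - \left(-351\right) \left(-24\right) = 42762 - 8424 = 34338$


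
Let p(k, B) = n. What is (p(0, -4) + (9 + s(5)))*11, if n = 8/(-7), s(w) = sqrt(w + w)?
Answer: 605/7 + 11*sqrt(10) ≈ 121.21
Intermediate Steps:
s(w) = sqrt(2)*sqrt(w) (s(w) = sqrt(2*w) = sqrt(2)*sqrt(w))
n = -8/7 (n = 8*(-1/7) = -8/7 ≈ -1.1429)
p(k, B) = -8/7
(p(0, -4) + (9 + s(5)))*11 = (-8/7 + (9 + sqrt(2)*sqrt(5)))*11 = (-8/7 + (9 + sqrt(10)))*11 = (55/7 + sqrt(10))*11 = 605/7 + 11*sqrt(10)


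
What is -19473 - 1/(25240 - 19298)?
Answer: -115708567/5942 ≈ -19473.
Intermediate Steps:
-19473 - 1/(25240 - 19298) = -19473 - 1/5942 = -115708567/5942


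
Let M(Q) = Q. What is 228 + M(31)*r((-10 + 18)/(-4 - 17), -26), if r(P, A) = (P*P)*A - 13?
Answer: -128759/441 ≈ -291.97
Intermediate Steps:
r(P, A) = -13 + A*P**2 (r(P, A) = P**2*A - 13 = A*P**2 - 13 = -13 + A*P**2)
228 + M(31)*r((-10 + 18)/(-4 - 17), -26) = 228 + 31*(-13 - 26*(-10 + 18)**2/(-4 - 17)**2) = 228 + 31*(-13 - 26*(8/(-21))**2) = 228 + 31*(-13 - 26*(8*(-1/21))**2) = 228 + 31*(-13 - 26*(-8/21)**2) = 228 + 31*(-13 - 26*64/441) = 228 + 31*(-13 - 1664/441) = 228 + 31*(-7397/441) = 228 - 229307/441 = -128759/441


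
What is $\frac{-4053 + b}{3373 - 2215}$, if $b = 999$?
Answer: $- \frac{509}{193} \approx -2.6373$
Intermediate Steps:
$\frac{-4053 + b}{3373 - 2215} = \frac{-4053 + 999}{3373 - 2215} = - \frac{3054}{1158} = \left(-3054\right) \frac{1}{1158} = - \frac{509}{193}$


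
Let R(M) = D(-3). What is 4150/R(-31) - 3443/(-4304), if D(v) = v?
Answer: -17851271/12912 ≈ -1382.5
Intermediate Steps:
R(M) = -3
4150/R(-31) - 3443/(-4304) = 4150/(-3) - 3443/(-4304) = 4150*(-⅓) - 3443*(-1/4304) = -4150/3 + 3443/4304 = -17851271/12912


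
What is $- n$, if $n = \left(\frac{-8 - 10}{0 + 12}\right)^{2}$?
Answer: $- \frac{9}{4} \approx -2.25$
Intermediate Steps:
$n = \frac{9}{4}$ ($n = \left(- \frac{18}{12}\right)^{2} = \left(\left(-18\right) \frac{1}{12}\right)^{2} = \left(- \frac{3}{2}\right)^{2} = \frac{9}{4} \approx 2.25$)
$- n = \left(-1\right) \frac{9}{4} = - \frac{9}{4}$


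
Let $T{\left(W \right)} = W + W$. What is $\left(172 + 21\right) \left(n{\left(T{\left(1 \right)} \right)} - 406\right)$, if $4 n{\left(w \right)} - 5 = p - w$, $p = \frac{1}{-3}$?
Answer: $- \frac{234688}{3} \approx -78229.0$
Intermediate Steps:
$T{\left(W \right)} = 2 W$
$p = - \frac{1}{3} \approx -0.33333$
$n{\left(w \right)} = \frac{7}{6} - \frac{w}{4}$ ($n{\left(w \right)} = \frac{5}{4} + \frac{- \frac{1}{3} - w}{4} = \frac{5}{4} - \left(\frac{1}{12} + \frac{w}{4}\right) = \frac{7}{6} - \frac{w}{4}$)
$\left(172 + 21\right) \left(n{\left(T{\left(1 \right)} \right)} - 406\right) = \left(172 + 21\right) \left(\left(\frac{7}{6} - \frac{2 \cdot 1}{4}\right) - 406\right) = 193 \left(\left(\frac{7}{6} - \frac{1}{2}\right) - 406\right) = 193 \left(\frac{2}{3} - 406\right) = 193 \left(- \frac{1216}{3}\right) = - \frac{234688}{3}$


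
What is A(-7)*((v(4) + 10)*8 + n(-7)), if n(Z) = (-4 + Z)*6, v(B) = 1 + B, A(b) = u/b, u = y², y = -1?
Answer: -54/7 ≈ -7.7143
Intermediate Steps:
u = 1 (u = (-1)² = 1)
A(b) = 1/b
n(Z) = -24 + 6*Z
A(-7)*((v(4) + 10)*8 + n(-7)) = (((1 + 4) + 10)*8 + (-24 + 6*(-7)))/(-7) = -((5 + 10)*8 + (-24 - 42))/7 = -(15*8 - 66)/7 = -(120 - 66)/7 = -⅐*54 = -54/7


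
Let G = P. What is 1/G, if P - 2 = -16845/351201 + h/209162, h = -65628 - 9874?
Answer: 12242983927/19479349222 ≈ 0.62851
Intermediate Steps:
h = -75502
P = 19479349222/12242983927 (P = 2 + (-16845/351201 - 75502/209162) = 2 + (-16845*1/351201 - 75502*1/209162) = 2 + (-5615/117067 - 37751/104581) = 2 - 5006618632/12242983927 = 19479349222/12242983927 ≈ 1.5911)
G = 19479349222/12242983927 ≈ 1.5911
1/G = 1/(19479349222/12242983927) = 12242983927/19479349222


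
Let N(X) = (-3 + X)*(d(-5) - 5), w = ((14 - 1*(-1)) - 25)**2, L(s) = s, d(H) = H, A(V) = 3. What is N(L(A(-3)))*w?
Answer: 0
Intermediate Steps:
w = 100 (w = ((14 + 1) - 25)**2 = (15 - 25)**2 = (-10)**2 = 100)
N(X) = 30 - 10*X (N(X) = (-3 + X)*(-5 - 5) = (-3 + X)*(-10) = 30 - 10*X)
N(L(A(-3)))*w = (30 - 10*3)*100 = (30 - 30)*100 = 0*100 = 0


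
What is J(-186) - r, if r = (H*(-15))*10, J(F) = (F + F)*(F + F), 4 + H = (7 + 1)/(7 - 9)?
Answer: 137184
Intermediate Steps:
H = -8 (H = -4 + (7 + 1)/(7 - 9) = -4 + 8/(-2) = -4 + 8*(-1/2) = -4 - 4 = -8)
J(F) = 4*F**2 (J(F) = (2*F)*(2*F) = 4*F**2)
r = 1200 (r = -8*(-15)*10 = 120*10 = 1200)
J(-186) - r = 4*(-186)**2 - 1*1200 = 4*34596 - 1200 = 138384 - 1200 = 137184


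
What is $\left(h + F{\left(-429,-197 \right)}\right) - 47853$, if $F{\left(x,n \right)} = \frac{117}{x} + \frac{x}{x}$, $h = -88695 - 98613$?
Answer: $- \frac{2586763}{11} \approx -2.3516 \cdot 10^{5}$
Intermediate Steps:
$h = -187308$
$F{\left(x,n \right)} = 1 + \frac{117}{x}$ ($F{\left(x,n \right)} = \frac{117}{x} + 1 = 1 + \frac{117}{x}$)
$\left(h + F{\left(-429,-197 \right)}\right) - 47853 = \left(-187308 + \frac{117 - 429}{-429}\right) - 47853 = \left(-187308 - - \frac{8}{11}\right) - 47853 = \left(-187308 + \frac{8}{11}\right) - 47853 = - \frac{2060380}{11} - 47853 = - \frac{2586763}{11}$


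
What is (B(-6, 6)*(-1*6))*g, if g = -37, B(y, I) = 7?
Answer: 1554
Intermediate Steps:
(B(-6, 6)*(-1*6))*g = (7*(-1*6))*(-37) = (7*(-6))*(-37) = -42*(-37) = 1554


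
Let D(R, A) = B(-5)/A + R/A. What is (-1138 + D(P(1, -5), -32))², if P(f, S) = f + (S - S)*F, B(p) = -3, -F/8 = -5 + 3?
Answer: 331494849/256 ≈ 1.2949e+6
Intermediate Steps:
F = 16 (F = -8*(-5 + 3) = -8*(-2) = 16)
P(f, S) = f (P(f, S) = f + (S - S)*16 = f + 0*16 = f + 0 = f)
D(R, A) = -3/A + R/A
(-1138 + D(P(1, -5), -32))² = (-1138 + (-3 + 1)/(-32))² = (-1138 - 1/32*(-2))² = (-1138 + 1/16)² = (-18207/16)² = 331494849/256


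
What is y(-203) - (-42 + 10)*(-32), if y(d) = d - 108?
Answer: -1335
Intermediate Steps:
y(d) = -108 + d
y(-203) - (-42 + 10)*(-32) = (-108 - 203) - (-42 + 10)*(-32) = -311 - (-32)*(-32) = -311 - 1*1024 = -311 - 1024 = -1335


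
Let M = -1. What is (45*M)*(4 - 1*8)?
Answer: 180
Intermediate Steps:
(45*M)*(4 - 1*8) = (45*(-1))*(4 - 1*8) = -45*(4 - 8) = -45*(-4) = 180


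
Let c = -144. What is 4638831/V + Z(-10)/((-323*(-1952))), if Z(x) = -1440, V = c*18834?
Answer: -30506977171/17812142496 ≈ -1.7127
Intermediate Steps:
V = -2712096 (V = -144*18834 = -2712096)
4638831/V + Z(-10)/((-323*(-1952))) = 4638831/(-2712096) - 1440/((-323*(-1952))) = 4638831*(-1/2712096) - 1440/630496 = -1546277/904032 - 1440*1/630496 = -1546277/904032 - 45/19703 = -30506977171/17812142496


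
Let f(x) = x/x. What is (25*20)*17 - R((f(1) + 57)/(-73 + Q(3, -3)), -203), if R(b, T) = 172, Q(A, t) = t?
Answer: 8328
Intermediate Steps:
f(x) = 1
(25*20)*17 - R((f(1) + 57)/(-73 + Q(3, -3)), -203) = (25*20)*17 - 1*172 = 500*17 - 172 = 8500 - 172 = 8328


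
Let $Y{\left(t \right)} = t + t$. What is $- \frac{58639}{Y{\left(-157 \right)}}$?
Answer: $\frac{58639}{314} \approx 186.75$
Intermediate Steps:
$Y{\left(t \right)} = 2 t$
$- \frac{58639}{Y{\left(-157 \right)}} = - \frac{58639}{2 \left(-157\right)} = - \frac{58639}{-314} = \left(-58639\right) \left(- \frac{1}{314}\right) = \frac{58639}{314}$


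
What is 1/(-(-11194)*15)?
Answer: 1/167910 ≈ 5.9556e-6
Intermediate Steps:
1/(-(-11194)*15) = 1/(-193*(-870)) = 1/167910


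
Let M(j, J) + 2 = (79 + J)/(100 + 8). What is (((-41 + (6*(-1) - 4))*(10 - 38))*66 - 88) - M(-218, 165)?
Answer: 2542313/27 ≈ 94160.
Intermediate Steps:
M(j, J) = -137/108 + J/108 (M(j, J) = -2 + (79 + J)/(100 + 8) = -2 + (79 + J)/108 = -2 + (79 + J)*(1/108) = -2 + (79/108 + J/108) = -137/108 + J/108)
(((-41 + (6*(-1) - 4))*(10 - 38))*66 - 88) - M(-218, 165) = (((-41 + (6*(-1) - 4))*(10 - 38))*66 - 88) - (-137/108 + (1/108)*165) = (((-41 + (-6 - 4))*(-28))*66 - 88) - (-137/108 + 55/36) = (((-41 - 10)*(-28))*66 - 88) - 1*7/27 = (-51*(-28)*66 - 88) - 7/27 = (1428*66 - 88) - 7/27 = (94248 - 88) - 7/27 = 94160 - 7/27 = 2542313/27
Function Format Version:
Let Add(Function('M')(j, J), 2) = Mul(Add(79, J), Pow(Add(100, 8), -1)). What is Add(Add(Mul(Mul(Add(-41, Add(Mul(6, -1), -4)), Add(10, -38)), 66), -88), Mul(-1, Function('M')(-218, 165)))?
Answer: Rational(2542313, 27) ≈ 94160.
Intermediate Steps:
Function('M')(j, J) = Add(Rational(-137, 108), Mul(Rational(1, 108), J)) (Function('M')(j, J) = Add(-2, Mul(Add(79, J), Pow(Add(100, 8), -1))) = Add(-2, Mul(Add(79, J), Pow(108, -1))) = Add(-2, Mul(Add(79, J), Rational(1, 108))) = Add(-2, Add(Rational(79, 108), Mul(Rational(1, 108), J))) = Add(Rational(-137, 108), Mul(Rational(1, 108), J)))
Add(Add(Mul(Mul(Add(-41, Add(Mul(6, -1), -4)), Add(10, -38)), 66), -88), Mul(-1, Function('M')(-218, 165))) = Add(Add(Mul(Mul(Add(-41, Add(Mul(6, -1), -4)), Add(10, -38)), 66), -88), Mul(-1, Add(Rational(-137, 108), Mul(Rational(1, 108), 165)))) = Add(Add(Mul(Mul(Add(-41, Add(-6, -4)), -28), 66), -88), Mul(-1, Add(Rational(-137, 108), Rational(55, 36)))) = Add(Add(Mul(Mul(Add(-41, -10), -28), 66), -88), Mul(-1, Rational(7, 27))) = Add(Add(Mul(Mul(-51, -28), 66), -88), Rational(-7, 27)) = Add(Add(Mul(1428, 66), -88), Rational(-7, 27)) = Add(Add(94248, -88), Rational(-7, 27)) = Add(94160, Rational(-7, 27)) = Rational(2542313, 27)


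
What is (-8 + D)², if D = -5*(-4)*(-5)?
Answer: 11664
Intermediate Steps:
D = -100 (D = 20*(-5) = -100)
(-8 + D)² = (-8 - 100)² = (-108)² = 11664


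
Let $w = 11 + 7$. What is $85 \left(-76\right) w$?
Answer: $-116280$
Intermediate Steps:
$w = 18$
$85 \left(-76\right) w = 85 \left(-76\right) 18 = \left(-6460\right) 18 = -116280$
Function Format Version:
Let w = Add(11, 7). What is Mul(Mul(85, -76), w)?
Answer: -116280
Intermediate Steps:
w = 18
Mul(Mul(85, -76), w) = Mul(Mul(85, -76), 18) = Mul(-6460, 18) = -116280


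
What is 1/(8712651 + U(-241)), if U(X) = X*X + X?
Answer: 1/8770491 ≈ 1.1402e-7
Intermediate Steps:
U(X) = X + X**2 (U(X) = X**2 + X = X + X**2)
1/(8712651 + U(-241)) = 1/(8712651 - 241*(1 - 241)) = 1/(8712651 - 241*(-240)) = 1/(8712651 + 57840) = 1/8770491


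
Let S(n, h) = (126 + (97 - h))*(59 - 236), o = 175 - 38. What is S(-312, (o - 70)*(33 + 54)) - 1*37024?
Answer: 955238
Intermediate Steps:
o = 137
S(n, h) = -39471 + 177*h (S(n, h) = (223 - h)*(-177) = -39471 + 177*h)
S(-312, (o - 70)*(33 + 54)) - 1*37024 = (-39471 + 177*((137 - 70)*(33 + 54))) - 1*37024 = (-39471 + 177*(67*87)) - 37024 = (-39471 + 177*5829) - 37024 = (-39471 + 1031733) - 37024 = 992262 - 37024 = 955238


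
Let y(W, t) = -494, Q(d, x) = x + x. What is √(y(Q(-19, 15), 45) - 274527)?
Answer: I*√275021 ≈ 524.42*I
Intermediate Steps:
Q(d, x) = 2*x
√(y(Q(-19, 15), 45) - 274527) = √(-494 - 274527) = √(-275021) = I*√275021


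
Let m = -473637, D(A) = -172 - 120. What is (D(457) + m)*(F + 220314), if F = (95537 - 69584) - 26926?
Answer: -103952060789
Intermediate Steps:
D(A) = -292
F = -973 (F = 25953 - 26926 = -973)
(D(457) + m)*(F + 220314) = (-292 - 473637)*(-973 + 220314) = -473929*219341 = -103952060789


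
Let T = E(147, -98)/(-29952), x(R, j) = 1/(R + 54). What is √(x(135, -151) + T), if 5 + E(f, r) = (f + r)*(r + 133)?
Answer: I*√8894886/13104 ≈ 0.2276*I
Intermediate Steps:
x(R, j) = 1/(54 + R)
E(f, r) = -5 + (133 + r)*(f + r) (E(f, r) = -5 + (f + r)*(r + 133) = -5 + (f + r)*(133 + r) = -5 + (133 + r)*(f + r))
T = -95/1664 (T = (-5 + (-98)² + 133*147 + 133*(-98) + 147*(-98))/(-29952) = (-5 + 9604 + 19551 - 13034 - 14406)*(-1/29952) = 1710*(-1/29952) = -95/1664 ≈ -0.057091)
√(x(135, -151) + T) = √(1/(54 + 135) - 95/1664) = √(1/189 - 95/1664) = √(-16291/314496) = I*√8894886/13104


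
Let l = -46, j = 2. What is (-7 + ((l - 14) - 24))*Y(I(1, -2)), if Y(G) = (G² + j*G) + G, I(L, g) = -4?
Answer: -364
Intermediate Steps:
Y(G) = G² + 3*G (Y(G) = (G² + 2*G) + G = G² + 3*G)
(-7 + ((l - 14) - 24))*Y(I(1, -2)) = (-7 + ((-46 - 14) - 24))*(-4*(3 - 4)) = (-7 + (-60 - 24))*(-4*(-1)) = (-7 - 84)*4 = -91*4 = -364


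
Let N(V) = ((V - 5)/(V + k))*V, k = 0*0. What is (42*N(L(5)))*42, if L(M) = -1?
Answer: -10584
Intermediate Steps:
k = 0
N(V) = -5 + V (N(V) = ((V - 5)/(V + 0))*V = ((-5 + V)/V)*V = -5 + V)
(42*N(L(5)))*42 = (42*(-5 - 1))*42 = (42*(-6))*42 = -252*42 = -10584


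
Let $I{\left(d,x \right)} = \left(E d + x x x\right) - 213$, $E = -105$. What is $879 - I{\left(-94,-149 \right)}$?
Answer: $3299171$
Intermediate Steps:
$I{\left(d,x \right)} = -213 + x^{3} - 105 d$ ($I{\left(d,x \right)} = \left(- 105 d + x x x\right) - 213 = \left(- 105 d + x^{2} x\right) - 213 = \left(- 105 d + x^{3}\right) - 213 = \left(x^{3} - 105 d\right) - 213 = -213 + x^{3} - 105 d$)
$879 - I{\left(-94,-149 \right)} = 879 - \left(-213 + \left(-149\right)^{3} - -9870\right) = 879 - \left(-213 - 3307949 + 9870\right) = 879 - -3298292 = 879 + 3298292 = 3299171$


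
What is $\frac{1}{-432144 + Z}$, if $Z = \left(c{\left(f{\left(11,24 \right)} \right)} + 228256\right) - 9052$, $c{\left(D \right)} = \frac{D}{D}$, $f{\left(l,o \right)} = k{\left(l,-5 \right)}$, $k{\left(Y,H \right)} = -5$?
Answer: $- \frac{1}{212939} \approx -4.6962 \cdot 10^{-6}$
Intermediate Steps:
$f{\left(l,o \right)} = -5$
$c{\left(D \right)} = 1$
$Z = 219205$ ($Z = \left(1 + 228256\right) - 9052 = 228257 - 9052 = 219205$)
$\frac{1}{-432144 + Z} = \frac{1}{-432144 + 219205} = \frac{1}{-212939} = - \frac{1}{212939}$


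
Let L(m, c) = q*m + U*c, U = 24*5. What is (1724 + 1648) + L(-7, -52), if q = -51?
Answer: -2511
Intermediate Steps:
U = 120
L(m, c) = -51*m + 120*c
(1724 + 1648) + L(-7, -52) = (1724 + 1648) + (-51*(-7) + 120*(-52)) = 3372 + (357 - 6240) = 3372 - 5883 = -2511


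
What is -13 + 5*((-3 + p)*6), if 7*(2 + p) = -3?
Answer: -1231/7 ≈ -175.86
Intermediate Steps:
p = -17/7 (p = -2 + (⅐)*(-3) = -2 - 3/7 = -17/7 ≈ -2.4286)
-13 + 5*((-3 + p)*6) = -13 + 5*((-3 - 17/7)*6) = -13 + 5*(-38/7*6) = -13 + 5*(-228/7) = -13 - 1140/7 = -1231/7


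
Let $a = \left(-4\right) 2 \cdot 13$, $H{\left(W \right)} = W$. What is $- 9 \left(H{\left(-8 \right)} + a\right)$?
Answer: $1008$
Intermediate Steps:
$a = -104$ ($a = \left(-8\right) 13 = -104$)
$- 9 \left(H{\left(-8 \right)} + a\right) = - 9 \left(-8 - 104\right) = \left(-9\right) \left(-112\right) = 1008$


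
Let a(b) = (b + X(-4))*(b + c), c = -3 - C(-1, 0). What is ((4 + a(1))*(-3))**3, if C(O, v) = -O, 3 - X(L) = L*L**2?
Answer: 216000000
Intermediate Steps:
X(L) = 3 - L**3 (X(L) = 3 - L*L**2 = 3 - L**3)
c = -4 (c = -3 - (-1)*(-1) = -3 - 1*1 = -3 - 1 = -4)
a(b) = (-4 + b)*(67 + b) (a(b) = (b + (3 - 1*(-4)**3))*(b - 4) = (b + (3 - 1*(-64)))*(-4 + b) = (b + (3 + 64))*(-4 + b) = (b + 67)*(-4 + b) = (67 + b)*(-4 + b) = (-4 + b)*(67 + b))
((4 + a(1))*(-3))**3 = ((4 + (-268 + 1**2 + 63*1))*(-3))**3 = ((4 + (-268 + 1 + 63))*(-3))**3 = ((4 - 204)*(-3))**3 = (-200*(-3))**3 = 600**3 = 216000000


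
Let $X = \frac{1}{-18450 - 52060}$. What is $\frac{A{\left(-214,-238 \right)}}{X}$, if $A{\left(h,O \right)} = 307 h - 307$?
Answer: $4654012550$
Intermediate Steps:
$A{\left(h,O \right)} = -307 + 307 h$
$X = - \frac{1}{70510}$ ($X = \frac{1}{-70510} = - \frac{1}{70510} \approx -1.4182 \cdot 10^{-5}$)
$\frac{A{\left(-214,-238 \right)}}{X} = \frac{-307 + 307 \left(-214\right)}{- \frac{1}{70510}} = \left(-307 - 65698\right) \left(-70510\right) = \left(-66005\right) \left(-70510\right) = 4654012550$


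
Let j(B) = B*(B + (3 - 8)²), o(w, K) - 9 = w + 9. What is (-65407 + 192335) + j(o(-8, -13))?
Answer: 127278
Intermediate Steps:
o(w, K) = 18 + w (o(w, K) = 9 + (w + 9) = 9 + (9 + w) = 18 + w)
j(B) = B*(25 + B) (j(B) = B*(B + (-5)²) = B*(B + 25) = B*(25 + B))
(-65407 + 192335) + j(o(-8, -13)) = (-65407 + 192335) + (18 - 8)*(25 + (18 - 8)) = 126928 + 10*(25 + 10) = 126928 + 10*35 = 126928 + 350 = 127278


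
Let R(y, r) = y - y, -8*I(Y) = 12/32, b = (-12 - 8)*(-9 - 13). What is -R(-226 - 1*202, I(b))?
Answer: 0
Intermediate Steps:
b = 440 (b = -20*(-22) = 440)
I(Y) = -3/64 (I(Y) = -3/(2*32) = -⅛*3/8 = -3/64)
R(y, r) = 0
-R(-226 - 1*202, I(b)) = -1*0 = 0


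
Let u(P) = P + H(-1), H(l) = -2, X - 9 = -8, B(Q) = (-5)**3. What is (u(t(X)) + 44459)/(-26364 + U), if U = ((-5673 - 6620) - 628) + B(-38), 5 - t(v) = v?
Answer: -44461/39410 ≈ -1.1282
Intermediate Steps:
B(Q) = -125
X = 1 (X = 9 - 8 = 1)
t(v) = 5 - v
U = -13046 (U = ((-5673 - 6620) - 628) - 125 = (-12293 - 628) - 125 = -12921 - 125 = -13046)
u(P) = -2 + P (u(P) = P - 2 = -2 + P)
(u(t(X)) + 44459)/(-26364 + U) = ((-2 + (5 - 1*1)) + 44459)/(-26364 - 13046) = ((-2 + (5 - 1)) + 44459)/(-39410) = ((-2 + 4) + 44459)*(-1/39410) = (2 + 44459)*(-1/39410) = 44461*(-1/39410) = -44461/39410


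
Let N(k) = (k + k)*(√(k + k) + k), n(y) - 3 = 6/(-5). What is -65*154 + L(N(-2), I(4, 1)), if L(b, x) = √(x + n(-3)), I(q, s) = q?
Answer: -10010 + √145/5 ≈ -10008.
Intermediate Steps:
n(y) = 9/5 (n(y) = 3 + 6/(-5) = 3 + 6*(-⅕) = 3 - 6/5 = 9/5)
N(k) = 2*k*(k + √2*√k) (N(k) = (2*k)*(√(2*k) + k) = (2*k)*(√2*√k + k) = (2*k)*(k + √2*√k) = 2*k*(k + √2*√k))
L(b, x) = √(9/5 + x) (L(b, x) = √(x + 9/5) = √(9/5 + x))
-65*154 + L(N(-2), I(4, 1)) = -65*154 + √(45 + 25*4)/5 = -10010 + √(45 + 100)/5 = -10010 + √145/5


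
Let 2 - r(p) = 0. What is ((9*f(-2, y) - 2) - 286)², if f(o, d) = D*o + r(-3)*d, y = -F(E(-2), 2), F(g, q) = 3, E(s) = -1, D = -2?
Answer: 93636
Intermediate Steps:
r(p) = 2 (r(p) = 2 - 1*0 = 2 + 0 = 2)
y = -3 (y = -1*3 = -3)
f(o, d) = -2*o + 2*d
((9*f(-2, y) - 2) - 286)² = ((9*(-2*(-2) + 2*(-3)) - 2) - 286)² = ((9*(4 - 6) - 2) - 286)² = ((9*(-2) - 2) - 286)² = ((-18 - 2) - 286)² = (-20 - 286)² = (-306)² = 93636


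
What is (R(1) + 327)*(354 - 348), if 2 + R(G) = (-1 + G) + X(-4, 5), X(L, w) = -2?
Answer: 1938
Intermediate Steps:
R(G) = -5 + G (R(G) = -2 + ((-1 + G) - 2) = -2 + (-3 + G) = -5 + G)
(R(1) + 327)*(354 - 348) = ((-5 + 1) + 327)*(354 - 348) = (-4 + 327)*6 = 323*6 = 1938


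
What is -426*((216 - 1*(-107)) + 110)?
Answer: -184458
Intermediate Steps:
-426*((216 - 1*(-107)) + 110) = -426*((216 + 107) + 110) = -426*(323 + 110) = -426*433 = -184458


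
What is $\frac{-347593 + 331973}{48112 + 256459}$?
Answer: $- \frac{15620}{304571} \approx -0.051285$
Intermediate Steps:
$\frac{-347593 + 331973}{48112 + 256459} = - \frac{15620}{304571}$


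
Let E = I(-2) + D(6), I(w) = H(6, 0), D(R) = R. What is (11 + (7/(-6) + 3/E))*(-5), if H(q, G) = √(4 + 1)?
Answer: -9685/186 + 15*√5/31 ≈ -50.988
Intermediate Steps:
H(q, G) = √5
I(w) = √5
E = 6 + √5 (E = √5 + 6 = 6 + √5 ≈ 8.2361)
(11 + (7/(-6) + 3/E))*(-5) = (11 + (7/(-6) + 3/(6 + √5)))*(-5) = (11 + (7*(-⅙) + 3/(6 + √5)))*(-5) = (11 + (-7/6 + 3/(6 + √5)))*(-5) = (59/6 + 3/(6 + √5))*(-5) = -295/6 - 15/(6 + √5)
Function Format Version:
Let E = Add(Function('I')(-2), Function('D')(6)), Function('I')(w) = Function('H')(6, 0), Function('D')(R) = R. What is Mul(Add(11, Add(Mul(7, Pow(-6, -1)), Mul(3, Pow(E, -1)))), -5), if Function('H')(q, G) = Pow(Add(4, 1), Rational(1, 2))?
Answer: Add(Rational(-9685, 186), Mul(Rational(15, 31), Pow(5, Rational(1, 2)))) ≈ -50.988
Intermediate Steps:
Function('H')(q, G) = Pow(5, Rational(1, 2))
Function('I')(w) = Pow(5, Rational(1, 2))
E = Add(6, Pow(5, Rational(1, 2))) (E = Add(Pow(5, Rational(1, 2)), 6) = Add(6, Pow(5, Rational(1, 2))) ≈ 8.2361)
Mul(Add(11, Add(Mul(7, Pow(-6, -1)), Mul(3, Pow(E, -1)))), -5) = Mul(Add(11, Add(Mul(7, Pow(-6, -1)), Mul(3, Pow(Add(6, Pow(5, Rational(1, 2))), -1)))), -5) = Mul(Add(11, Add(Mul(7, Rational(-1, 6)), Mul(3, Pow(Add(6, Pow(5, Rational(1, 2))), -1)))), -5) = Mul(Add(11, Add(Rational(-7, 6), Mul(3, Pow(Add(6, Pow(5, Rational(1, 2))), -1)))), -5) = Mul(Add(Rational(59, 6), Mul(3, Pow(Add(6, Pow(5, Rational(1, 2))), -1))), -5) = Add(Rational(-295, 6), Mul(-15, Pow(Add(6, Pow(5, Rational(1, 2))), -1)))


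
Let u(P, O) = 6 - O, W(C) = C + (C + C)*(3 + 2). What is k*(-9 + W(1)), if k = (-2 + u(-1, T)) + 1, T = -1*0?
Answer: 10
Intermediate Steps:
T = 0
W(C) = 11*C (W(C) = C + (2*C)*5 = C + 10*C = 11*C)
k = 5 (k = (-2 + (6 - 1*0)) + 1 = (-2 + (6 + 0)) + 1 = (-2 + 6) + 1 = 4 + 1 = 5)
k*(-9 + W(1)) = 5*(-9 + 11*1) = 5*(-9 + 11) = 5*2 = 10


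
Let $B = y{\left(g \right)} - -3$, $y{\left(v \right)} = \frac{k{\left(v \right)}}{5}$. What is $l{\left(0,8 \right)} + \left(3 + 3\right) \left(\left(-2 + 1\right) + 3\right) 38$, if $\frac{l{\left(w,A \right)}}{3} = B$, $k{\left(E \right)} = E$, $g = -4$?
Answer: $\frac{2313}{5} \approx 462.6$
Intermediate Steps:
$y{\left(v \right)} = \frac{v}{5}$
$B = \frac{11}{5}$ ($B = \frac{1}{5} \left(-4\right) - -3 = - \frac{4}{5} + 3 = \frac{11}{5} \approx 2.2$)
$l{\left(w,A \right)} = \frac{33}{5}$ ($l{\left(w,A \right)} = 3 \cdot \frac{11}{5} = \frac{33}{5}$)
$l{\left(0,8 \right)} + \left(3 + 3\right) \left(\left(-2 + 1\right) + 3\right) 38 = \frac{33}{5} + \left(3 + 3\right) \left(\left(-2 + 1\right) + 3\right) 38 = \frac{33}{5} + 6 \left(-1 + 3\right) 38 = \frac{33}{5} + 6 \cdot 2 \cdot 38 = \frac{33}{5} + 12 \cdot 38 = \frac{33}{5} + 456 = \frac{2313}{5}$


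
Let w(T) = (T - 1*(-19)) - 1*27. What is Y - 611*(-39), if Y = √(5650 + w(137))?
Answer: 23829 + √5779 ≈ 23905.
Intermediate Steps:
w(T) = -8 + T (w(T) = (T + 19) - 27 = (19 + T) - 27 = -8 + T)
Y = √5779 (Y = √(5650 + (-8 + 137)) = √(5650 + 129) = √5779 ≈ 76.020)
Y - 611*(-39) = √5779 - 611*(-39) = √5779 + 23829 = 23829 + √5779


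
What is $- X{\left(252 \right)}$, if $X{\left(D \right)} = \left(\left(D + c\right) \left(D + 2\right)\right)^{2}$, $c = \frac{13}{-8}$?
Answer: $- \frac{64709693161}{16} \approx -4.0444 \cdot 10^{9}$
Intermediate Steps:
$c = - \frac{13}{8}$ ($c = 13 \left(- \frac{1}{8}\right) = - \frac{13}{8} \approx -1.625$)
$X{\left(D \right)} = \left(2 + D\right)^{2} \left(- \frac{13}{8} + D\right)^{2}$ ($X{\left(D \right)} = \left(\left(D - \frac{13}{8}\right) \left(D + 2\right)\right)^{2} = \left(\left(- \frac{13}{8} + D\right) \left(2 + D\right)\right)^{2} = \left(\left(2 + D\right) \left(- \frac{13}{8} + D\right)\right)^{2} = \left(2 + D\right)^{2} \left(- \frac{13}{8} + D\right)^{2}$)
$- X{\left(252 \right)} = - \frac{\left(-13 + 8 \cdot 252\right)^{2} \left(2 + 252\right)^{2}}{64} = - \frac{\left(-13 + 2016\right)^{2} \cdot 254^{2}}{64} = - \frac{2003^{2} \cdot 64516}{64} = - \frac{4012009 \cdot 64516}{64} = \left(-1\right) \frac{64709693161}{16} = - \frac{64709693161}{16}$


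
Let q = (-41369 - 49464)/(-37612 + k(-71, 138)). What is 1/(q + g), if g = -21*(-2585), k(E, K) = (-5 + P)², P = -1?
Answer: 37576/2039903993 ≈ 1.8420e-5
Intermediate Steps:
k(E, K) = 36 (k(E, K) = (-5 - 1)² = (-6)² = 36)
q = 90833/37576 (q = (-41369 - 49464)/(-37612 + 36) = -90833/(-37576) = -90833*(-1/37576) = 90833/37576 ≈ 2.4173)
g = 54285
1/(q + g) = 1/(90833/37576 + 54285) = 1/(2039903993/37576) = 37576/2039903993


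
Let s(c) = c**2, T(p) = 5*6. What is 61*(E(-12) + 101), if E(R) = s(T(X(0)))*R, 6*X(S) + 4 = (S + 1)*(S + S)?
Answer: -652639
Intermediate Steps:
X(S) = -2/3 + S*(1 + S)/3 (X(S) = -2/3 + ((S + 1)*(S + S))/6 = -2/3 + ((1 + S)*(2*S))/6 = -2/3 + (2*S*(1 + S))/6 = -2/3 + S*(1 + S)/3)
T(p) = 30
E(R) = 900*R (E(R) = 30**2*R = 900*R)
61*(E(-12) + 101) = 61*(900*(-12) + 101) = 61*(-10800 + 101) = 61*(-10699) = -652639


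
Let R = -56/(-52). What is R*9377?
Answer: 131278/13 ≈ 10098.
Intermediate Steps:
R = 14/13 (R = -56*(-1/52) = 14/13 ≈ 1.0769)
R*9377 = (14/13)*9377 = 131278/13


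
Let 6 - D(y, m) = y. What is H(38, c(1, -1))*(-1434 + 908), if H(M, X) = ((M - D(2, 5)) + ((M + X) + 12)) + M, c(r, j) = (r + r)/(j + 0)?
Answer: -63120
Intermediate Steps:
D(y, m) = 6 - y
c(r, j) = 2*r/j (c(r, j) = (2*r)/j = 2*r/j)
H(M, X) = 8 + X + 3*M (H(M, X) = ((M - (6 - 1*2)) + ((M + X) + 12)) + M = ((M - (6 - 2)) + (12 + M + X)) + M = ((M - 1*4) + (12 + M + X)) + M = ((M - 4) + (12 + M + X)) + M = ((-4 + M) + (12 + M + X)) + M = (8 + X + 2*M) + M = 8 + X + 3*M)
H(38, c(1, -1))*(-1434 + 908) = (8 + 2*1/(-1) + 3*38)*(-1434 + 908) = (8 + 2*1*(-1) + 114)*(-526) = (8 - 2 + 114)*(-526) = 120*(-526) = -63120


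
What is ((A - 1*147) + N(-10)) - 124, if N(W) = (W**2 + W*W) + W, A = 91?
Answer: 10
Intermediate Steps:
N(W) = W + 2*W**2 (N(W) = (W**2 + W**2) + W = 2*W**2 + W = W + 2*W**2)
((A - 1*147) + N(-10)) - 124 = ((91 - 1*147) - 10*(1 + 2*(-10))) - 124 = ((91 - 147) - 10*(1 - 20)) - 124 = (-56 - 10*(-19)) - 124 = (-56 + 190) - 124 = 134 - 124 = 10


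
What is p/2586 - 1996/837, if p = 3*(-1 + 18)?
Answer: -1706323/721494 ≈ -2.3650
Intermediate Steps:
p = 51 (p = 3*17 = 51)
p/2586 - 1996/837 = 51/2586 - 1996/837 = 51*(1/2586) - 1996*1/837 = 17/862 - 1996/837 = -1706323/721494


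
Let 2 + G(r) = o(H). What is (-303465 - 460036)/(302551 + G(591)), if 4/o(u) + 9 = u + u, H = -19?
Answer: -35884547/14219799 ≈ -2.5236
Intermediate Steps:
o(u) = 4/(-9 + 2*u) (o(u) = 4/(-9 + (u + u)) = 4/(-9 + 2*u))
G(r) = -98/47 (G(r) = -2 + 4/(-9 + 2*(-19)) = -2 + 4/(-9 - 38) = -2 + 4/(-47) = -2 + 4*(-1/47) = -2 - 4/47 = -98/47)
(-303465 - 460036)/(302551 + G(591)) = (-303465 - 460036)/(302551 - 98/47) = -763501/14219799/47 = -763501*47/14219799 = -35884547/14219799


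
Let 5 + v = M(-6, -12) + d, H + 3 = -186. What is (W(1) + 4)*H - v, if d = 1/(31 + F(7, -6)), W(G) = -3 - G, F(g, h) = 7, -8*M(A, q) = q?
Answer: 66/19 ≈ 3.4737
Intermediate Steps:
M(A, q) = -q/8
H = -189 (H = -3 - 186 = -189)
d = 1/38 (d = 1/(31 + 7) = 1/38 ≈ 0.026316)
v = -66/19 (v = -5 + (-1/8*(-12) + 1/38) = -5 + (3/2 + 1/38) = -5 + 29/19 = -66/19 ≈ -3.4737)
(W(1) + 4)*H - v = ((-3 - 1*1) + 4)*(-189) - 1*(-66/19) = ((-3 - 1) + 4)*(-189) + 66/19 = (-4 + 4)*(-189) + 66/19 = 0*(-189) + 66/19 = 0 + 66/19 = 66/19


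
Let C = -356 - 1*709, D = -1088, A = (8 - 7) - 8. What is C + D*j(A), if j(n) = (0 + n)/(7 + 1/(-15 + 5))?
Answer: 2675/69 ≈ 38.768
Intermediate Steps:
A = -7 (A = 1 - 8 = -7)
C = -1065 (C = -356 - 709 = -1065)
j(n) = 10*n/69 (j(n) = n/(7 + 1/(-10)) = n/(7 - 1/10) = n/(69/10) = n*(10/69) = 10*n/69)
C + D*j(A) = -1065 - 10880*(-7)/69 = -1065 - 1088*(-70/69) = -1065 + 76160/69 = 2675/69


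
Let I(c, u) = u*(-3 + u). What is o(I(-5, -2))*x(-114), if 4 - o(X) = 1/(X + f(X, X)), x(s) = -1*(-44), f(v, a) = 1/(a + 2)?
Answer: 1888/11 ≈ 171.64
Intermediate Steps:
f(v, a) = 1/(2 + a)
x(s) = 44
o(X) = 4 - 1/(X + 1/(2 + X))
o(I(-5, -2))*x(-114) = ((4 + (-1 + 4*(-2*(-3 - 2)))*(2 - 2*(-3 - 2)))/(1 + (-2*(-3 - 2))*(2 - 2*(-3 - 2))))*44 = ((4 + (-1 + 4*(-2*(-5)))*(2 - 2*(-5)))/(1 + (-2*(-5))*(2 - 2*(-5))))*44 = ((4 + (-1 + 4*10)*(2 + 10))/(1 + 10*(2 + 10)))*44 = ((4 + (-1 + 40)*12)/(1 + 10*12))*44 = ((4 + 39*12)/(1 + 120))*44 = ((4 + 468)/121)*44 = ((1/121)*472)*44 = (472/121)*44 = 1888/11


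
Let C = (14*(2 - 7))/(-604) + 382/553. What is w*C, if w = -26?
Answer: -1751347/83503 ≈ -20.973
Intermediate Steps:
C = 134719/167006 (C = (14*(-5))*(-1/604) + 382*(1/553) = -70*(-1/604) + 382/553 = 35/302 + 382/553 = 134719/167006 ≈ 0.80667)
w*C = -26*134719/167006 = -1751347/83503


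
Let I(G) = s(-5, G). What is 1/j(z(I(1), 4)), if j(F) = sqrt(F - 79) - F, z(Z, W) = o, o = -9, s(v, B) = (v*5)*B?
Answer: 9/169 - 2*I*sqrt(22)/169 ≈ 0.053254 - 0.055508*I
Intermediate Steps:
s(v, B) = 5*B*v (s(v, B) = (5*v)*B = 5*B*v)
I(G) = -25*G (I(G) = 5*G*(-5) = -25*G)
z(Z, W) = -9
j(F) = sqrt(-79 + F) - F
1/j(z(I(1), 4)) = 1/(sqrt(-79 - 9) - 1*(-9)) = 1/(sqrt(-88) + 9) = 1/(2*I*sqrt(22) + 9) = 1/(9 + 2*I*sqrt(22))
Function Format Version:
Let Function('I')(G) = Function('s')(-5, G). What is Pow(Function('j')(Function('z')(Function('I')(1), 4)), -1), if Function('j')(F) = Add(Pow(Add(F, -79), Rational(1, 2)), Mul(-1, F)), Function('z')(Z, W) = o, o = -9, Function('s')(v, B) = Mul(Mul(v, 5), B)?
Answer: Add(Rational(9, 169), Mul(Rational(-2, 169), I, Pow(22, Rational(1, 2)))) ≈ Add(0.053254, Mul(-0.055508, I))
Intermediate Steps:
Function('s')(v, B) = Mul(5, B, v) (Function('s')(v, B) = Mul(Mul(5, v), B) = Mul(5, B, v))
Function('I')(G) = Mul(-25, G) (Function('I')(G) = Mul(5, G, -5) = Mul(-25, G))
Function('z')(Z, W) = -9
Function('j')(F) = Add(Pow(Add(-79, F), Rational(1, 2)), Mul(-1, F))
Pow(Function('j')(Function('z')(Function('I')(1), 4)), -1) = Pow(Add(Pow(Add(-79, -9), Rational(1, 2)), Mul(-1, -9)), -1) = Pow(Add(Pow(-88, Rational(1, 2)), 9), -1) = Pow(Add(Mul(2, I, Pow(22, Rational(1, 2))), 9), -1) = Pow(Add(9, Mul(2, I, Pow(22, Rational(1, 2)))), -1)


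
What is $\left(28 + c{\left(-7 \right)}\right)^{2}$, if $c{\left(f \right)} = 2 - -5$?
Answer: $1225$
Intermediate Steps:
$c{\left(f \right)} = 7$ ($c{\left(f \right)} = 2 + 5 = 7$)
$\left(28 + c{\left(-7 \right)}\right)^{2} = \left(28 + 7\right)^{2} = 35^{2} = 1225$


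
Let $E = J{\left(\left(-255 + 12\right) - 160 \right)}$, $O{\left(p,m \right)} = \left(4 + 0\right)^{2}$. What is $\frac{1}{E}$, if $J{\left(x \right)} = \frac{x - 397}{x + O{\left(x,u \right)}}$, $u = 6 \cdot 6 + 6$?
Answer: $\frac{387}{800} \approx 0.48375$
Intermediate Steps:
$u = 42$ ($u = 36 + 6 = 42$)
$O{\left(p,m \right)} = 16$ ($O{\left(p,m \right)} = 4^{2} = 16$)
$J{\left(x \right)} = \frac{-397 + x}{16 + x}$ ($J{\left(x \right)} = \frac{x - 397}{x + 16} = \frac{-397 + x}{16 + x}$)
$E = \frac{800}{387}$ ($E = \frac{-397 + \left(\left(-255 + 12\right) - 160\right)}{16 + \left(\left(-255 + 12\right) - 160\right)} = \frac{-397 - 403}{16 - 403} = \frac{1}{-387} \left(-800\right) = \left(- \frac{1}{387}\right) \left(-800\right) = \frac{800}{387} \approx 2.0672$)
$\frac{1}{E} = \frac{1}{\frac{800}{387}} = \frac{387}{800}$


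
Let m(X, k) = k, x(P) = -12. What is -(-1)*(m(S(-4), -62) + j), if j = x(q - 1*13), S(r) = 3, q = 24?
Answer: -74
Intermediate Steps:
j = -12
-(-1)*(m(S(-4), -62) + j) = -(-1)*(-62 - 12) = -(-1)*(-74) = -1*74 = -74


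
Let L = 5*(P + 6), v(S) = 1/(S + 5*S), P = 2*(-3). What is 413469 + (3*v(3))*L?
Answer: 413469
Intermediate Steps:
P = -6
v(S) = 1/(6*S)
L = 0 (L = 5*(-6 + 6) = 5*0 = 0)
413469 + (3*v(3))*L = 413469 + (3*((⅙)/3))*0 = 413469 + (3*((⅙)*(⅓)))*0 = 413469 + (3*(1/18))*0 = 413469 + (⅙)*0 = 413469 + 0 = 413469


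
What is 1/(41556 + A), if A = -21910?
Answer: 1/19646 ≈ 5.0901e-5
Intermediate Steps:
1/(41556 + A) = 1/(41556 - 21910) = 1/19646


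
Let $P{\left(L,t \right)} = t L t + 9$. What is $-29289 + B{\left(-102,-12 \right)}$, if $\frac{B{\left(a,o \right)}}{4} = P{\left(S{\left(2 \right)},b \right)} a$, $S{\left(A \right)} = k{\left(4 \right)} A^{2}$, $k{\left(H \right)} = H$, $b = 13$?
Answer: $-1136193$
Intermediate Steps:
$S{\left(A \right)} = 4 A^{2}$
$P{\left(L,t \right)} = 9 + L t^{2}$ ($P{\left(L,t \right)} = L t t + 9 = L t^{2} + 9 = 9 + L t^{2}$)
$B{\left(a,o \right)} = 10852 a$ ($B{\left(a,o \right)} = 4 \left(9 + 4 \cdot 2^{2} \cdot 13^{2}\right) a = 4 \left(9 + 4 \cdot 4 \cdot 169\right) a = 4 \left(9 + 16 \cdot 169\right) a = 4 \left(9 + 2704\right) a = 4 \cdot 2713 a = 10852 a$)
$-29289 + B{\left(-102,-12 \right)} = -29289 + 10852 \left(-102\right) = -29289 - 1106904 = -1136193$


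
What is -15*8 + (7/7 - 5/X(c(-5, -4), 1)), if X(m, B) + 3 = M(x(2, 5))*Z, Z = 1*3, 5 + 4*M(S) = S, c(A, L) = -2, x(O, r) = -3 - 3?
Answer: -1067/9 ≈ -118.56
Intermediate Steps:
x(O, r) = -6
M(S) = -5/4 + S/4
Z = 3
X(m, B) = -45/4 (X(m, B) = -3 + (-5/4 + (¼)*(-6))*3 = -3 + (-5/4 - 3/2)*3 = -3 - 11/4*3 = -3 - 33/4 = -45/4)
-15*8 + (7/7 - 5/X(c(-5, -4), 1)) = -15*8 + (7/7 - 5/(-45/4)) = -120 + (7*(⅐) - 5*(-4/45)) = -120 + (1 + 4/9) = -120 + 13/9 = -1067/9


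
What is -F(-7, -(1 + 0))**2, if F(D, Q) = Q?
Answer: -1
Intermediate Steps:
-F(-7, -(1 + 0))**2 = -(-(1 + 0))**2 = -(-1*1)**2 = -1*(-1)**2 = -1*1 = -1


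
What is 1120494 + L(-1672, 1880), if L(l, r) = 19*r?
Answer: 1156214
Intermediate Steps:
1120494 + L(-1672, 1880) = 1120494 + 19*1880 = 1120494 + 35720 = 1156214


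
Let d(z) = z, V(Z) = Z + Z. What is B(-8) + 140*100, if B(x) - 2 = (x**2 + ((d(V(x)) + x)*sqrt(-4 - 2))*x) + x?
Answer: 14058 + 192*I*sqrt(6) ≈ 14058.0 + 470.3*I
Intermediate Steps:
V(Z) = 2*Z
B(x) = 2 + x + x**2 + 3*I*sqrt(6)*x**2 (B(x) = 2 + ((x**2 + ((2*x + x)*sqrt(-4 - 2))*x) + x) = 2 + ((x**2 + ((3*x)*sqrt(-6))*x) + x) = 2 + ((x**2 + ((3*x)*(I*sqrt(6)))*x) + x) = 2 + ((x**2 + (3*I*x*sqrt(6))*x) + x) = 2 + ((x**2 + 3*I*sqrt(6)*x**2) + x) = 2 + (x + x**2 + 3*I*sqrt(6)*x**2) = 2 + x + x**2 + 3*I*sqrt(6)*x**2)
B(-8) + 140*100 = (2 - 8 + (-8)**2 + 3*I*sqrt(6)*(-8)**2) + 140*100 = (2 - 8 + 64 + 3*I*sqrt(6)*64) + 14000 = (2 - 8 + 64 + 192*I*sqrt(6)) + 14000 = (58 + 192*I*sqrt(6)) + 14000 = 14058 + 192*I*sqrt(6)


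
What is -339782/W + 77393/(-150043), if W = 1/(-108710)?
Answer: 5542243504075067/150043 ≈ 3.6938e+10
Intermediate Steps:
W = -1/108710 ≈ -9.1988e-6
-339782/W + 77393/(-150043) = -339782/(-1/108710) + 77393/(-150043) = -339782*(-108710) + 77393*(-1/150043) = 36937701220 - 77393/150043 = 5542243504075067/150043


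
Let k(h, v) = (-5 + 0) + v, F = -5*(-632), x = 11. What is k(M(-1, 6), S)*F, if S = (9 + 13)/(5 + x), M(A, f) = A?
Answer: -11455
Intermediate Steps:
F = 3160
S = 11/8 (S = (9 + 13)/(5 + 11) = 22/16 = 22*(1/16) = 11/8 ≈ 1.3750)
k(h, v) = -5 + v
k(M(-1, 6), S)*F = (-5 + 11/8)*3160 = -29/8*3160 = -11455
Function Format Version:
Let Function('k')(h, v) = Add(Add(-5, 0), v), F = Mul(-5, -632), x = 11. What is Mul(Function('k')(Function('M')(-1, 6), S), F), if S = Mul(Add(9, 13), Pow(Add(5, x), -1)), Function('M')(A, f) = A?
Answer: -11455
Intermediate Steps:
F = 3160
S = Rational(11, 8) (S = Mul(Add(9, 13), Pow(Add(5, 11), -1)) = Mul(22, Pow(16, -1)) = Mul(22, Rational(1, 16)) = Rational(11, 8) ≈ 1.3750)
Function('k')(h, v) = Add(-5, v)
Mul(Function('k')(Function('M')(-1, 6), S), F) = Mul(Add(-5, Rational(11, 8)), 3160) = Mul(Rational(-29, 8), 3160) = -11455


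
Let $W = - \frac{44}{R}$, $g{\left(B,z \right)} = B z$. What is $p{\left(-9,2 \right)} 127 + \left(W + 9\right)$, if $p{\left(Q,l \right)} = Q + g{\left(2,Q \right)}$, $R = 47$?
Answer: $- \frac{160784}{47} \approx -3420.9$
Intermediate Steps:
$W = - \frac{44}{47} \approx -0.93617$
$p{\left(Q,l \right)} = 3 Q$ ($p{\left(Q,l \right)} = Q + 2 Q = 3 Q$)
$p{\left(-9,2 \right)} 127 + \left(W + 9\right) = 3 \left(-9\right) 127 + \left(- \frac{44}{47} + 9\right) = \left(-27\right) 127 + \frac{379}{47} = -3429 + \frac{379}{47} = - \frac{160784}{47}$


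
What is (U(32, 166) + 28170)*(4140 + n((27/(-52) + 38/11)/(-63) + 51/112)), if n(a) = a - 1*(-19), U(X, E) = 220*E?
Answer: 19392568210865/72072 ≈ 2.6907e+8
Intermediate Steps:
n(a) = 19 + a (n(a) = a + 19 = 19 + a)
(U(32, 166) + 28170)*(4140 + n((27/(-52) + 38/11)/(-63) + 51/112)) = (220*166 + 28170)*(4140 + (19 + ((27/(-52) + 38/11)/(-63) + 51/112))) = (36520 + 28170)*(4140 + (19 + ((27*(-1/52) + 38*(1/11))*(-1/63) + 51*(1/112)))) = 64690*(4140 + (19 + ((-27/52 + 38/11)*(-1/63) + 51/112))) = 64690*(4140 + (19 + ((1679/572)*(-1/63) + 51/112))) = 64690*(4140 + (19 + (-1679/36036 + 51/112))) = 64690*(4140 + (19 + 58921/144144)) = 64690*(4140 + 2797657/144144) = 64690*(599553817/144144) = 19392568210865/72072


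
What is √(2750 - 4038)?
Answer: 2*I*√322 ≈ 35.889*I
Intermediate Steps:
√(2750 - 4038) = √(-1288) = 2*I*√322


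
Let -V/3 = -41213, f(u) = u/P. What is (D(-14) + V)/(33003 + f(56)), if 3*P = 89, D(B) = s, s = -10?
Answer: 11002981/2937435 ≈ 3.7458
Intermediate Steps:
D(B) = -10
P = 89/3 (P = (⅓)*89 = 89/3 ≈ 29.667)
f(u) = 3*u/89 (f(u) = u/(89/3) = u*(3/89) = 3*u/89)
V = 123639 (V = -3*(-41213) = 123639)
(D(-14) + V)/(33003 + f(56)) = (-10 + 123639)/(33003 + (3/89)*56) = 123629/(33003 + 168/89) = 123629/(2937435/89) = 123629*(89/2937435) = 11002981/2937435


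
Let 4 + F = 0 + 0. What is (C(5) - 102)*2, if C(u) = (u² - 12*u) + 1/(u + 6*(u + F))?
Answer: -3012/11 ≈ -273.82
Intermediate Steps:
F = -4 (F = -4 + (0 + 0) = -4 + 0 = -4)
C(u) = u² + 1/(-24 + 7*u) - 12*u (C(u) = (u² - 12*u) + 1/(u + 6*(u - 4)) = (u² - 12*u) + 1/(u + 6*(-4 + u)) = (u² - 12*u) + 1/(u + (-24 + 6*u)) = (u² - 12*u) + 1/(-24 + 7*u) = u² + 1/(-24 + 7*u) - 12*u)
(C(5) - 102)*2 = ((1 - 108*5² + 7*5³ + 288*5)/(-24 + 7*5) - 102)*2 = ((1 - 108*25 + 7*125 + 1440)/(-24 + 35) - 102)*2 = ((1 - 2700 + 875 + 1440)/11 - 102)*2 = ((1/11)*(-384) - 102)*2 = (-384/11 - 102)*2 = -1506/11*2 = -3012/11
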